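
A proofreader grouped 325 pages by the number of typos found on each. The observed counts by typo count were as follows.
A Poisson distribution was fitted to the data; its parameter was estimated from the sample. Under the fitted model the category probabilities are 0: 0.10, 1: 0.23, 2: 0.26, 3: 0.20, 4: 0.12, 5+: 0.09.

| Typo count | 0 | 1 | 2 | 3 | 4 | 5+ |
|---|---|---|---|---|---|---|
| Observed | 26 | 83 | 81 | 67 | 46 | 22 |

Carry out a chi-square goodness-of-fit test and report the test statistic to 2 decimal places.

Expected counts E_i = n·p_i: 325×0.10 = 32.5, 325×0.23 = 74.75, 325×0.26 = 84.5, 325×0.20 = 65, 325×0.12 = 39, 325×0.09 = 29.25.
χ² = (26−32.5)²/32.5 + (83−74.75)²/74.75 + (81−84.5)²/84.5 + (67−65)²/65 + (46−39)²/39 + (22−29.25)²/29.25
   = 1.300 + 0.911 + 0.145 + 0.062 + 1.256 + 1.797
Sum = 5.47

5.47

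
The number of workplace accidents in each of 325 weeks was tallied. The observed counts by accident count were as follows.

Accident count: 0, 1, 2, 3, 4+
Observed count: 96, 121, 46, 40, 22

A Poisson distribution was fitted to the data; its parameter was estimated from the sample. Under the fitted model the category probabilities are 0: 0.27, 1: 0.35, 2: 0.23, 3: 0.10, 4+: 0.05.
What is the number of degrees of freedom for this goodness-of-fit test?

There are k = 5 categories and 1 parameter estimated from the data, so df = 5 − 1 − 1 = 3.

3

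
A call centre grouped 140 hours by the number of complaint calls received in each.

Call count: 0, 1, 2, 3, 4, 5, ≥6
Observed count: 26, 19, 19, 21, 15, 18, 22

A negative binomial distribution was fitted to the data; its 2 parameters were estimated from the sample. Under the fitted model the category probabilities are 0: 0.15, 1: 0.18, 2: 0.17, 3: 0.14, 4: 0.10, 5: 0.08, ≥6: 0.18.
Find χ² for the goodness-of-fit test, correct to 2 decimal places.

Expected counts E_i = n·p_i: 140×0.15 = 21, 140×0.18 = 25.2, 140×0.17 = 23.8, 140×0.14 = 19.6, 140×0.10 = 14, 140×0.08 = 11.2, 140×0.18 = 25.2.
0: (26 − 21)²/21 = 25/21 = 1.190
1: (19 − 25.2)²/25.2 = 38.44/25.2 = 1.525
2: (19 − 23.8)²/23.8 = 23.04/23.8 = 0.968
3: (21 − 19.6)²/19.6 = 1.96/19.6 = 0.100
4: (15 − 14)²/14 = 1/14 = 0.071
5: (18 − 11.2)²/11.2 = 46.24/11.2 = 4.129
≥6: (22 − 25.2)²/25.2 = 10.24/25.2 = 0.406
Sum = 8.39

8.39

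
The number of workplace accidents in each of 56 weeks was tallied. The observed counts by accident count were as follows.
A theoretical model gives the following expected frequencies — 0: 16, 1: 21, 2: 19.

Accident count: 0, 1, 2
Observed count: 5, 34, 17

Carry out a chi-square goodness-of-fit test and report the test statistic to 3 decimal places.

χ² = (5−16)²/16 + (34−21)²/21 + (17−19)²/19
   = 7.5625 + 8.0476 + 0.2105
Sum = 15.821

15.821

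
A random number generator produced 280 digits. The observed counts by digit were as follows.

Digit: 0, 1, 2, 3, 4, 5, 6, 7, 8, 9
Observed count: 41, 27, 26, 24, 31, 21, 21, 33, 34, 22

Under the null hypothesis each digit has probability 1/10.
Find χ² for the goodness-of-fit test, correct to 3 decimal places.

14.071

Expected count for each of the 10 categories: 280/10 = 28.
0: (41 − 28)²/28 = 169/28 = 6.0357
1: (27 − 28)²/28 = 1/28 = 0.0357
2: (26 − 28)²/28 = 4/28 = 0.1429
3: (24 − 28)²/28 = 16/28 = 0.5714
4: (31 − 28)²/28 = 9/28 = 0.3214
5: (21 − 28)²/28 = 49/28 = 1.7500
6: (21 − 28)²/28 = 49/28 = 1.7500
7: (33 − 28)²/28 = 25/28 = 0.8929
8: (34 − 28)²/28 = 36/28 = 1.2857
9: (22 − 28)²/28 = 36/28 = 1.2857
Sum = 14.071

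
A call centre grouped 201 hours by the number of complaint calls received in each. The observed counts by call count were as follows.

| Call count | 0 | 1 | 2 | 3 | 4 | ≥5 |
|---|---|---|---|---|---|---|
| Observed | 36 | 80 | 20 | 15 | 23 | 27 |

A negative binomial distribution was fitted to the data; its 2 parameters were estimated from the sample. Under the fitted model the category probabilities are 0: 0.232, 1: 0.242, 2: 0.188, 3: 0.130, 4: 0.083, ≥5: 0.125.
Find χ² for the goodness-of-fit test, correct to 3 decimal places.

38.286

Expected counts E_i = n·p_i: 201×0.232 = 46.632, 201×0.242 = 48.642, 201×0.188 = 37.788, 201×0.130 = 26.13, 201×0.083 = 16.683, 201×0.125 = 25.125.
χ² = (36−46.632)²/46.632 + (80−48.642)²/48.642 + (20−37.788)²/37.788 + (15−26.13)²/26.13 + (23−16.683)²/16.683 + (27−25.125)²/25.125
   = 2.4241 + 20.2155 + 8.3734 + 4.7408 + 2.3919 + 0.1399
Sum = 38.286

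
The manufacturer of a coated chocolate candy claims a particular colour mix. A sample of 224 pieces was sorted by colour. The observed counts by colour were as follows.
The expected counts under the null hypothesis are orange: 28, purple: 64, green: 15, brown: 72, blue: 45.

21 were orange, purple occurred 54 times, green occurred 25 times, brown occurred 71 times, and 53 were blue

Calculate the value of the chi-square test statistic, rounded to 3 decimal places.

orange: (21 − 28)²/28 = 49/28 = 1.7500
purple: (54 − 64)²/64 = 100/64 = 1.5625
green: (25 − 15)²/15 = 100/15 = 6.6667
brown: (71 − 72)²/72 = 1/72 = 0.0139
blue: (53 − 45)²/45 = 64/45 = 1.4222
Sum = 11.415

11.415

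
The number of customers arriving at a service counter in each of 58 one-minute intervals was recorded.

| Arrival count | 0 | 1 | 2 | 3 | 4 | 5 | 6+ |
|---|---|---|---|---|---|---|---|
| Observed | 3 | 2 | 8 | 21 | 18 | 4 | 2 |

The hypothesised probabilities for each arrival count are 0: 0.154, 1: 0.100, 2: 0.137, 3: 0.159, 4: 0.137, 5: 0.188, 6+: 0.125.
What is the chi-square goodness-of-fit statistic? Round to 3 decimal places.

42.366

Expected counts E_i = n·p_i: 58×0.154 = 8.932, 58×0.100 = 5.8, 58×0.137 = 7.946, 58×0.159 = 9.222, 58×0.137 = 7.946, 58×0.188 = 10.904, 58×0.125 = 7.25.
0: (3 − 8.932)²/8.932 = 35.188624/8.932 = 3.9396
1: (2 − 5.8)²/5.8 = 14.44/5.8 = 2.4897
2: (8 − 7.946)²/7.946 = 0.002916/7.946 = 0.0004
3: (21 − 9.222)²/9.222 = 138.721284/9.222 = 15.0424
4: (18 − 7.946)²/7.946 = 101.082916/7.946 = 12.7212
5: (4 − 10.904)²/10.904 = 47.665216/10.904 = 4.3714
6+: (2 − 7.25)²/7.25 = 27.5625/7.25 = 3.8017
Sum = 42.366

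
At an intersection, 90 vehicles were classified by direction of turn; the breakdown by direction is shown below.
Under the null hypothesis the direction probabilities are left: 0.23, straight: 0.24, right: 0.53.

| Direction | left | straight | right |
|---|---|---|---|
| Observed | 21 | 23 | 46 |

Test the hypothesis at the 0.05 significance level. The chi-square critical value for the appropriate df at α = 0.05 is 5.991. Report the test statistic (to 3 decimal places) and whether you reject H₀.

0.156; do not reject

Expected counts E_i = n·p_i: 90×0.23 = 20.7, 90×0.24 = 21.6, 90×0.53 = 47.7.
cat           O        E   (O−E)²/E
left         21     20.7     0.0043
straight     23     21.6     0.0907
right        46     47.7     0.0606
Sum = 0.156
df = 2. Since 0.156 < 5.991, we do not reject H₀.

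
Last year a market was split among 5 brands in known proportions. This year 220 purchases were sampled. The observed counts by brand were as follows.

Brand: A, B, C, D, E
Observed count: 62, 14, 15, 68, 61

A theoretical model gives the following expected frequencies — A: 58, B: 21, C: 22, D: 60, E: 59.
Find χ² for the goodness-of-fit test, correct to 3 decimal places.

A: (62 − 58)²/58 = 16/58 = 0.2759
B: (14 − 21)²/21 = 49/21 = 2.3333
C: (15 − 22)²/22 = 49/22 = 2.2273
D: (68 − 60)²/60 = 64/60 = 1.0667
E: (61 − 59)²/59 = 4/59 = 0.0678
Sum = 5.971

5.971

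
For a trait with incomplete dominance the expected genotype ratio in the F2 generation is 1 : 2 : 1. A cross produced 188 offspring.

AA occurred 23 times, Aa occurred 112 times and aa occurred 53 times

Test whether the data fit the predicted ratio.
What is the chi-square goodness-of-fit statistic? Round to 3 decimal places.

16.468

Ratio total = 4. Expected counts: 188×1/4 = 47, 188×2/4 = 94, 188×1/4 = 47.
AA: (23 − 47)²/47 = 576/47 = 12.2553
Aa: (112 − 94)²/94 = 324/94 = 3.4468
aa: (53 − 47)²/47 = 36/47 = 0.7660
Sum = 16.468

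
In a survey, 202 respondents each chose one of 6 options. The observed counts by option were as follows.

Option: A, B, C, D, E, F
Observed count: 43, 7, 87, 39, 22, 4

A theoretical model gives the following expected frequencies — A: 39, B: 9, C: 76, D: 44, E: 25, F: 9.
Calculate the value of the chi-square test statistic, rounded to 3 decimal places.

6.153

cat         O        E   (O−E)²/E
A          43       39     0.4103
B           7        9     0.4444
C          87       76     1.5921
D          39       44     0.5682
E          22       25     0.3600
F           4        9     2.7778
Sum = 6.153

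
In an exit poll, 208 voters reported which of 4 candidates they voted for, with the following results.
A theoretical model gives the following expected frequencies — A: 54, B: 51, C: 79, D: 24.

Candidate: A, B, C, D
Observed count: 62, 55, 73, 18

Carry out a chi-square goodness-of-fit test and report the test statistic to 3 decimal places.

A: (62 − 54)²/54 = 64/54 = 1.1852
B: (55 − 51)²/51 = 16/51 = 0.3137
C: (73 − 79)²/79 = 36/79 = 0.4557
D: (18 − 24)²/24 = 36/24 = 1.5000
Sum = 3.455

3.455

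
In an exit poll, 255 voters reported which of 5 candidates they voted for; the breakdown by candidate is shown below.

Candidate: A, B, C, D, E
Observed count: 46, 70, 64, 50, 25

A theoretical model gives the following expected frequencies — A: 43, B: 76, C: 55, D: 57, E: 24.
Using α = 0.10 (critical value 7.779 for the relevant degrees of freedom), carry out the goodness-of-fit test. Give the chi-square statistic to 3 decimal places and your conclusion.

3.057; do not reject

χ² = (46−43)²/43 + (70−76)²/76 + (64−55)²/55 + (50−57)²/57 + (25−24)²/24
   = 0.2093 + 0.4737 + 1.4727 + 0.8596 + 0.0417
Sum = 3.057
df = 4. Since 3.057 < 7.779, we do not reject H₀.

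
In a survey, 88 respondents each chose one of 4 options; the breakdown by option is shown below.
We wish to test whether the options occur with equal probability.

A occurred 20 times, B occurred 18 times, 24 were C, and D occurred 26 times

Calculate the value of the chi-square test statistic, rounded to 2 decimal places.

1.82

Expected count for each of the 4 categories: 88/4 = 22.
cat         O        E   (O−E)²/E
A          20       22      0.182
B          18       22      0.727
C          24       22      0.182
D          26       22      0.727
Sum = 1.82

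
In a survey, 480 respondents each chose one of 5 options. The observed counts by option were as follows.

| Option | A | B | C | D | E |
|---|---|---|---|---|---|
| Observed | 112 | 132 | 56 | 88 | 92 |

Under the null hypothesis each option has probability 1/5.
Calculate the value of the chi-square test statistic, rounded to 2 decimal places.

33.67

Expected count for each of the 5 categories: 480/5 = 96.
χ² = (112−96)²/96 + (132−96)²/96 + (56−96)²/96 + (88−96)²/96 + (92−96)²/96
   = 2.667 + 13.500 + 16.667 + 0.667 + 0.167
Sum = 33.67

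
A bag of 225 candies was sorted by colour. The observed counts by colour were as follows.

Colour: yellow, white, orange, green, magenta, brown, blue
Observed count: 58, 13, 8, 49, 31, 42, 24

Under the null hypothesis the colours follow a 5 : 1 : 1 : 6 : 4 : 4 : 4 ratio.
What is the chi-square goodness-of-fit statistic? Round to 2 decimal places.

Ratio total = 25. Expected counts: 225×5/25 = 45, 225×1/25 = 9, 225×1/25 = 9, 225×6/25 = 54, 225×4/25 = 36, 225×4/25 = 36, 225×4/25 = 36.
yellow: (58 − 45)²/45 = 169/45 = 3.756
white: (13 − 9)²/9 = 16/9 = 1.778
orange: (8 − 9)²/9 = 1/9 = 0.111
green: (49 − 54)²/54 = 25/54 = 0.463
magenta: (31 − 36)²/36 = 25/36 = 0.694
brown: (42 − 36)²/36 = 36/36 = 1.000
blue: (24 − 36)²/36 = 144/36 = 4.000
Sum = 11.80

11.80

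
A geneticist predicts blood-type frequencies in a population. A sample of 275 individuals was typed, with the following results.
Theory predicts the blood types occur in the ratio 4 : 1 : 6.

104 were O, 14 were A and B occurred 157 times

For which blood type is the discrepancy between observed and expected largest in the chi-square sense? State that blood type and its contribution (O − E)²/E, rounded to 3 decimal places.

Ratio total = 11. Expected counts: 275×4/11 = 100, 275×1/11 = 25, 275×6/11 = 150.
cat         O        E   (O−E)²/E
O         104      100     0.1600
A          14       25     4.8400
B         157      150     0.3267
The largest term is for A: 4.840.

A, 4.840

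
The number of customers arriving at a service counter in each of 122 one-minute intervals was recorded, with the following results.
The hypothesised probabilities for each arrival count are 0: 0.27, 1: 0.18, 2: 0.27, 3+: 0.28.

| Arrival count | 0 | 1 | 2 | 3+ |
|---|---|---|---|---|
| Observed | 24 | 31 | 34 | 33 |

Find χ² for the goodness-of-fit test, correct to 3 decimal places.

6.221

Expected counts E_i = n·p_i: 122×0.27 = 32.94, 122×0.18 = 21.96, 122×0.27 = 32.94, 122×0.28 = 34.16.
cat         O        E   (O−E)²/E
0          24    32.94     2.4263
1          31    21.96     3.7214
2          34    32.94     0.0341
3+         33    34.16     0.0394
Sum = 6.221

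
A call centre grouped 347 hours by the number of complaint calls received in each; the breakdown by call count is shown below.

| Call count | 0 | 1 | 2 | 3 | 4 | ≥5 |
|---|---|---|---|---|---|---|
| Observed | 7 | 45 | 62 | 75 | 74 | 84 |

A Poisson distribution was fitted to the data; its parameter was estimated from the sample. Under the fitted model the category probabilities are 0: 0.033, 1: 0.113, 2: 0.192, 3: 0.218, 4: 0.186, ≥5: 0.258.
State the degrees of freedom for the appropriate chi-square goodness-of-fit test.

4

There are k = 6 categories and 1 parameter estimated from the data, so df = 6 − 1 − 1 = 4.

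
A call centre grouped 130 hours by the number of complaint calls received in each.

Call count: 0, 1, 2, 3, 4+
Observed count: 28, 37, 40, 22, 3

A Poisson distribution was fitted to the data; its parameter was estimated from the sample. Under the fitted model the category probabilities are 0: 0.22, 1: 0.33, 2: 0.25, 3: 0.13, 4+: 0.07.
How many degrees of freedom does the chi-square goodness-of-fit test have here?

There are k = 5 categories and 1 parameter estimated from the data, so df = 5 − 1 − 1 = 3.

3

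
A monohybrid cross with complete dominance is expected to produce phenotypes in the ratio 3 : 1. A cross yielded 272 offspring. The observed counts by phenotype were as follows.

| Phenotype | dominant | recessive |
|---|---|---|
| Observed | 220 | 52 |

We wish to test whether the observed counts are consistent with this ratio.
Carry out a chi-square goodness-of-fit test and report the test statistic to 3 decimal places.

Ratio total = 4. Expected counts: 272×3/4 = 204, 272×1/4 = 68.
dominant: (220 − 204)²/204 = 256/204 = 1.2549
recessive: (52 − 68)²/68 = 256/68 = 3.7647
Sum = 5.020

5.020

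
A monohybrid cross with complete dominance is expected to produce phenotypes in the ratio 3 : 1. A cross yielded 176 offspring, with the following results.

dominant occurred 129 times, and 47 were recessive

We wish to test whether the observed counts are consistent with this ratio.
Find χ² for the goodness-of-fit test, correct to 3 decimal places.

Ratio total = 4. Expected counts: 176×3/4 = 132, 176×1/4 = 44.
dominant: (129 − 132)²/132 = 9/132 = 0.0682
recessive: (47 − 44)²/44 = 9/44 = 0.2045
Sum = 0.273

0.273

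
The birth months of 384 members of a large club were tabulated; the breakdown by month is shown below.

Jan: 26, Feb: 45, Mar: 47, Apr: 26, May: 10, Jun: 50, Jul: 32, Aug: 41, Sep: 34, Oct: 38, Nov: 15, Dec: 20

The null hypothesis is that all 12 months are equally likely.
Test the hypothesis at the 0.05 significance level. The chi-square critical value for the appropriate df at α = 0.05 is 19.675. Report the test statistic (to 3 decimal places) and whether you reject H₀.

57.125; reject

Expected count for each of the 12 categories: 384/12 = 32.
cat         O        E   (O−E)²/E
Jan        26       32     1.1250
Feb        45       32     5.2813
Mar        47       32     7.0313
Apr        26       32     1.1250
May        10       32    15.1250
Jun        50       32    10.1250
Jul        32       32     0.0000
Aug        41       32     2.5313
Sep        34       32     0.1250
Oct        38       32     1.1250
Nov        15       32     9.0313
Dec        20       32     4.5000
Sum = 57.125
df = 11. Since 57.125 > 19.675, we reject H₀.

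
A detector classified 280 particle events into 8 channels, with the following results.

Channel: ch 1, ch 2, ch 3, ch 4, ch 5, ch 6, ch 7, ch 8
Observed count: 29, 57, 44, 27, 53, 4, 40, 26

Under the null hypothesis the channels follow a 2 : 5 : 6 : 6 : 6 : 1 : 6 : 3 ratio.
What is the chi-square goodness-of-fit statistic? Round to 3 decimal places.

31.329

Ratio total = 35. Expected counts: 280×2/35 = 16, 280×5/35 = 40, 280×6/35 = 48, 280×6/35 = 48, 280×6/35 = 48, 280×1/35 = 8, 280×6/35 = 48, 280×3/35 = 24.
ch 1: (29 − 16)²/16 = 169/16 = 10.5625
ch 2: (57 − 40)²/40 = 289/40 = 7.2250
ch 3: (44 − 48)²/48 = 16/48 = 0.3333
ch 4: (27 − 48)²/48 = 441/48 = 9.1875
ch 5: (53 − 48)²/48 = 25/48 = 0.5208
ch 6: (4 − 8)²/8 = 16/8 = 2.0000
ch 7: (40 − 48)²/48 = 64/48 = 1.3333
ch 8: (26 − 24)²/24 = 4/24 = 0.1667
Sum = 31.329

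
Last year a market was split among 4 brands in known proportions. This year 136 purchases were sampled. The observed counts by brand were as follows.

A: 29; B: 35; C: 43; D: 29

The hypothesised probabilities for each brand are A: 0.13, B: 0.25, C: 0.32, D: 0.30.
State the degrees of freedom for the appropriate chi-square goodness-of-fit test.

3

There are k = 4 categories and no parameters were estimated from the data, so df = 4 − 1 = 3.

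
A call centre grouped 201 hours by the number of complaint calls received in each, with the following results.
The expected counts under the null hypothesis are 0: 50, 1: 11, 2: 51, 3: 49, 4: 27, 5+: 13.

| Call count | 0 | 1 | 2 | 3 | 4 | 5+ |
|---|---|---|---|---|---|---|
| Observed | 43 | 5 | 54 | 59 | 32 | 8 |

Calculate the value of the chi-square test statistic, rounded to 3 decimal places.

0: (43 − 50)²/50 = 49/50 = 0.9800
1: (5 − 11)²/11 = 36/11 = 3.2727
2: (54 − 51)²/51 = 9/51 = 0.1765
3: (59 − 49)²/49 = 100/49 = 2.0408
4: (32 − 27)²/27 = 25/27 = 0.9259
5+: (8 − 13)²/13 = 25/13 = 1.9231
Sum = 9.319

9.319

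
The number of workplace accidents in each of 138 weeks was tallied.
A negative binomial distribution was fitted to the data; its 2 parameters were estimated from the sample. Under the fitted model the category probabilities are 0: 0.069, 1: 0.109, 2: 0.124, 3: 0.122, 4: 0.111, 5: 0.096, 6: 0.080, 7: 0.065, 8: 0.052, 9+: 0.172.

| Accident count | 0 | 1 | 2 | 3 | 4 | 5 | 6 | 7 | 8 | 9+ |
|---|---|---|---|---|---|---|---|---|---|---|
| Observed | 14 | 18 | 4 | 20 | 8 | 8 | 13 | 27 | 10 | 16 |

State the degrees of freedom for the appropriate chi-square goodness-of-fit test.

7

There are k = 10 categories and 2 parameters estimated from the data, so df = 10 − 1 − 2 = 7.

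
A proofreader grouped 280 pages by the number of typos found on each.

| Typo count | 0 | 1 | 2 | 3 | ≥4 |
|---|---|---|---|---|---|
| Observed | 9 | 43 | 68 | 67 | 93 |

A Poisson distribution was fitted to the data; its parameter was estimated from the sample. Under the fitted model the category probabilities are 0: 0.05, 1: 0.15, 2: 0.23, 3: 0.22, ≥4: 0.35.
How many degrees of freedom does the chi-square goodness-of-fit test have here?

3

There are k = 5 categories and 1 parameter estimated from the data, so df = 5 − 1 − 1 = 3.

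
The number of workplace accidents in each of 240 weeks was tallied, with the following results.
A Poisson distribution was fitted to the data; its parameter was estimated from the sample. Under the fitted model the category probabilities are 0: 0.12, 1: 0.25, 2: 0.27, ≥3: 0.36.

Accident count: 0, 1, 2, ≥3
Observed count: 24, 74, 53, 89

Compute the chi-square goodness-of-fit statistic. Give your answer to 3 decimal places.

6.294

Expected counts E_i = n·p_i: 240×0.12 = 28.8, 240×0.25 = 60, 240×0.27 = 64.8, 240×0.36 = 86.4.
χ² = (24−28.8)²/28.8 + (74−60)²/60 + (53−64.8)²/64.8 + (89−86.4)²/86.4
   = 0.8000 + 3.2667 + 2.1488 + 0.0782
Sum = 6.294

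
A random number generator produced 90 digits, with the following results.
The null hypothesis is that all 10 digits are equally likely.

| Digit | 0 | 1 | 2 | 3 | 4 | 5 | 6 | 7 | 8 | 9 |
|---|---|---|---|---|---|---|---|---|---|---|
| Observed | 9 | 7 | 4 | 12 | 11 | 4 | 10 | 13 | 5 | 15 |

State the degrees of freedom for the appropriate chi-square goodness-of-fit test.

There are k = 10 categories and no parameters were estimated from the data, so df = 10 − 1 = 9.

9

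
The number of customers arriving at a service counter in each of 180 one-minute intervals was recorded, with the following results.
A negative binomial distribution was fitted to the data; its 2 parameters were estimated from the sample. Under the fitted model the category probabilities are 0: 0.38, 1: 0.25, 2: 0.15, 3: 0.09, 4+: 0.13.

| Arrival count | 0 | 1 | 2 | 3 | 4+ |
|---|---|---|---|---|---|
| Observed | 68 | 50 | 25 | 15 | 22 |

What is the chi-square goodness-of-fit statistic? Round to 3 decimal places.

0.879

Expected counts E_i = n·p_i: 180×0.38 = 68.4, 180×0.25 = 45, 180×0.15 = 27, 180×0.09 = 16.2, 180×0.13 = 23.4.
cat         O        E   (O−E)²/E
0          68     68.4     0.0023
1          50       45     0.5556
2          25       27     0.1481
3          15     16.2     0.0889
4+         22     23.4     0.0838
Sum = 0.879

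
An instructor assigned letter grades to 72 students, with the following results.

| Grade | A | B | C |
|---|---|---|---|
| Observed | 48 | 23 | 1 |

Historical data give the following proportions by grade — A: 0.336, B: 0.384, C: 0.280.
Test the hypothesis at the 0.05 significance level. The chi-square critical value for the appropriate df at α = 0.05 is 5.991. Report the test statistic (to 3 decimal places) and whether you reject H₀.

Expected counts E_i = n·p_i: 72×0.336 = 24.192, 72×0.384 = 27.648, 72×0.280 = 20.16.
χ² = (48−24.192)²/24.192 + (23−27.648)²/27.648 + (1−20.16)²/20.16
   = 23.4301 + 0.7814 + 18.2096
Sum = 42.421
df = 2. Since 42.421 > 5.991, we reject H₀.

42.421; reject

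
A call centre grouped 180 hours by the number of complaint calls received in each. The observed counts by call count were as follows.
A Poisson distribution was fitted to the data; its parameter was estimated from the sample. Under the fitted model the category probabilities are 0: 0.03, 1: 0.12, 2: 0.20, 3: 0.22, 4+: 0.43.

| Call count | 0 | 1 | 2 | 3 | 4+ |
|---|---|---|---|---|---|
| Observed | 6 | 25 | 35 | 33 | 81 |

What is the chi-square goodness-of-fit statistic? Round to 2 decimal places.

Expected counts E_i = n·p_i: 180×0.03 = 5.4, 180×0.12 = 21.6, 180×0.20 = 36, 180×0.22 = 39.6, 180×0.43 = 77.4.
χ² = (6−5.4)²/5.4 + (25−21.6)²/21.6 + (35−36)²/36 + (33−39.6)²/39.6 + (81−77.4)²/77.4
   = 0.067 + 0.535 + 0.028 + 1.100 + 0.167
Sum = 1.90

1.90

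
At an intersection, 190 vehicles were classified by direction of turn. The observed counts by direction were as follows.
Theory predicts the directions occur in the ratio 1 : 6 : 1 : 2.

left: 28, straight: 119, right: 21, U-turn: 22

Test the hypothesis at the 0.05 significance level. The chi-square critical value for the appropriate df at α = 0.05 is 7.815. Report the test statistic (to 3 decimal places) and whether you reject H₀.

Ratio total = 10. Expected counts: 190×1/10 = 19, 190×6/10 = 114, 190×1/10 = 19, 190×2/10 = 38.
left: (28 − 19)²/19 = 81/19 = 4.2632
straight: (119 − 114)²/114 = 25/114 = 0.2193
right: (21 − 19)²/19 = 4/19 = 0.2105
U-turn: (22 − 38)²/38 = 256/38 = 6.7368
Sum = 11.430
df = 3. Since 11.430 > 7.815, we reject H₀.

11.430; reject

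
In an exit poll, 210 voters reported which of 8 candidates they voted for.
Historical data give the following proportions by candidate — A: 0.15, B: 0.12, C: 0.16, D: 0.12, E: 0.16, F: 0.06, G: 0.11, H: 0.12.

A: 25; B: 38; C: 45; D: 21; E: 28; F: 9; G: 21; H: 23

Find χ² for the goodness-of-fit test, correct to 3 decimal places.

Expected counts E_i = n·p_i: 210×0.15 = 31.5, 210×0.12 = 25.2, 210×0.16 = 33.6, 210×0.12 = 25.2, 210×0.16 = 33.6, 210×0.06 = 12.6, 210×0.11 = 23.1, 210×0.12 = 25.2.
χ² = (25−31.5)²/31.5 + (38−25.2)²/25.2 + (45−33.6)²/33.6 + (21−25.2)²/25.2 + (28−33.6)²/33.6 + (9−12.6)²/12.6 + (21−23.1)²/23.1 + (23−25.2)²/25.2
   = 1.3413 + 6.5016 + 3.8679 + 0.7000 + 0.9333 + 1.0286 + 0.1909 + 0.1921
Sum = 14.756

14.756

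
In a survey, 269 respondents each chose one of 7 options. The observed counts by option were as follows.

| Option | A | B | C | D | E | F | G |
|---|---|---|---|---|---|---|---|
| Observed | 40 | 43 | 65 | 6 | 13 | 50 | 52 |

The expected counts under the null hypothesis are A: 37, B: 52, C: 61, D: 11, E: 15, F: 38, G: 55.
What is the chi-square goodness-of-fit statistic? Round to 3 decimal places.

A: (40 − 37)²/37 = 9/37 = 0.2432
B: (43 − 52)²/52 = 81/52 = 1.5577
C: (65 − 61)²/61 = 16/61 = 0.2623
D: (6 − 11)²/11 = 25/11 = 2.2727
E: (13 − 15)²/15 = 4/15 = 0.2667
F: (50 − 38)²/38 = 144/38 = 3.7895
G: (52 − 55)²/55 = 9/55 = 0.1636
Sum = 8.556

8.556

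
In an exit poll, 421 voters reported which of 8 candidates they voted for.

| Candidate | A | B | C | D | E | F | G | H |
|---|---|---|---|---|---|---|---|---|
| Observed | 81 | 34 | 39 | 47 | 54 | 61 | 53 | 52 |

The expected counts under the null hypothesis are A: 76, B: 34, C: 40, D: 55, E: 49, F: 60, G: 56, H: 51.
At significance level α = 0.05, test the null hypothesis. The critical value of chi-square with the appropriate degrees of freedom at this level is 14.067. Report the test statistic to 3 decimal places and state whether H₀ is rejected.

2.225; do not reject

cat         O        E   (O−E)²/E
A          81       76     0.3289
B          34       34     0.0000
C          39       40     0.0250
D          47       55     1.1636
E          54       49     0.5102
F          61       60     0.0167
G          53       56     0.1607
H          52       51     0.0196
Sum = 2.225
df = 7. Since 2.225 < 14.067, we do not reject H₀.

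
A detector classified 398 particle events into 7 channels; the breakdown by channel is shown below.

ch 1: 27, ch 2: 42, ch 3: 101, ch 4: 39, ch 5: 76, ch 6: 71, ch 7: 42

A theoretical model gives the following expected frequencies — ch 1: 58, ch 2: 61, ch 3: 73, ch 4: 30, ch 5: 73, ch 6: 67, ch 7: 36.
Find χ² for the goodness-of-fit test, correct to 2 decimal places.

ch 1: (27 − 58)²/58 = 961/58 = 16.569
ch 2: (42 − 61)²/61 = 361/61 = 5.918
ch 3: (101 − 73)²/73 = 784/73 = 10.740
ch 4: (39 − 30)²/30 = 81/30 = 2.700
ch 5: (76 − 73)²/73 = 9/73 = 0.123
ch 6: (71 − 67)²/67 = 16/67 = 0.239
ch 7: (42 − 36)²/36 = 36/36 = 1.000
Sum = 37.29

37.29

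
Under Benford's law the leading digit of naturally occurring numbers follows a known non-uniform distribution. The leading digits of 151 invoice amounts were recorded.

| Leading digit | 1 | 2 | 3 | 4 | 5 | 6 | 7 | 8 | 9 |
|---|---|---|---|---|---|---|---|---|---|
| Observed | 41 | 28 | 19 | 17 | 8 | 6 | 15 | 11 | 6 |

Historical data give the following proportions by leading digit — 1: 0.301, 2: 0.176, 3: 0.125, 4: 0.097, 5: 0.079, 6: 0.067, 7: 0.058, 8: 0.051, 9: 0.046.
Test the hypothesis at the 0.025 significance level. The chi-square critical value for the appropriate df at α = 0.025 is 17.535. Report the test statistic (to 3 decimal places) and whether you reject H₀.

Expected counts E_i = n·p_i: 151×0.301 = 45.451, 151×0.176 = 26.576, 151×0.125 = 18.875, 151×0.097 = 14.647, 151×0.079 = 11.929, 151×0.067 = 10.117, 151×0.058 = 8.758, 151×0.051 = 7.701, 151×0.046 = 6.946.
1: (41 − 45.451)²/45.451 = 19.811401/45.451 = 0.4359
2: (28 − 26.576)²/26.576 = 2.027776/26.576 = 0.0763
3: (19 − 18.875)²/18.875 = 0.015625/18.875 = 0.0008
4: (17 − 14.647)²/14.647 = 5.536609/14.647 = 0.3780
5: (8 − 11.929)²/11.929 = 15.437041/11.929 = 1.2941
6: (6 − 10.117)²/10.117 = 16.949689/10.117 = 1.6754
7: (15 − 8.758)²/8.758 = 38.962564/8.758 = 4.4488
8: (11 − 7.701)²/7.701 = 10.883401/7.701 = 1.4132
9: (6 − 6.946)²/6.946 = 0.894916/6.946 = 0.1288
Sum = 9.851
df = 8. Since 9.851 < 17.535, we do not reject H₀.

9.851; do not reject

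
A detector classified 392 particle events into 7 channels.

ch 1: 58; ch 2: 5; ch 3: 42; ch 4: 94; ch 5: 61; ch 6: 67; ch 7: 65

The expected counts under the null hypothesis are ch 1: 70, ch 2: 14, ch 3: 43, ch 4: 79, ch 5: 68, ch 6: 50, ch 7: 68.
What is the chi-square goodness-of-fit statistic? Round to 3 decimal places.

17.347

cat         O        E   (O−E)²/E
ch 1       58       70     2.0571
ch 2        5       14     5.7857
ch 3       42       43     0.0233
ch 4       94       79     2.8481
ch 5       61       68     0.7206
ch 6       67       50     5.7800
ch 7       65       68     0.1324
Sum = 17.347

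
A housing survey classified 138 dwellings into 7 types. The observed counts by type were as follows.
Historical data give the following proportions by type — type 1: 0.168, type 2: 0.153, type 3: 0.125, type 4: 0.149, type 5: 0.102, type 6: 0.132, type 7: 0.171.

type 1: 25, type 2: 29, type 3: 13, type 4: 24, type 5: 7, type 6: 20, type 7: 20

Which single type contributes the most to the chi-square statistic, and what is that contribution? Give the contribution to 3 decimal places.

Expected counts E_i = n·p_i: 138×0.168 = 23.184, 138×0.153 = 21.114, 138×0.125 = 17.25, 138×0.149 = 20.562, 138×0.102 = 14.076, 138×0.132 = 18.216, 138×0.171 = 23.598.
type 1: (25 − 23.184)²/23.184 = 3.297856/23.184 = 0.1422
type 2: (29 − 21.114)²/21.114 = 62.188996/21.114 = 2.9454
type 3: (13 − 17.25)²/17.25 = 18.0625/17.25 = 1.0471
type 4: (24 − 20.562)²/20.562 = 11.819844/20.562 = 0.5748
type 5: (7 − 14.076)²/14.076 = 50.069776/14.076 = 3.5571
type 6: (20 − 18.216)²/18.216 = 3.182656/18.216 = 0.1747
type 7: (20 − 23.598)²/23.598 = 12.945604/23.598 = 0.5486
The largest term is for type 5: 3.557.

type 5, 3.557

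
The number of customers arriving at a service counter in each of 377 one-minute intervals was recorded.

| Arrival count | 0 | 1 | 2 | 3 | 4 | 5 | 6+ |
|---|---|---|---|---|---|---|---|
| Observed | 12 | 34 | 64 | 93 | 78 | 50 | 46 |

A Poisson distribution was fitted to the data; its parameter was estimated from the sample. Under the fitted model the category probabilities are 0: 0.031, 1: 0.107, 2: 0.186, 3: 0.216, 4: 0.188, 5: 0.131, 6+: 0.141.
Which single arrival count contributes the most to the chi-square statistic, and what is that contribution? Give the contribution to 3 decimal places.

Expected counts E_i = n·p_i: 377×0.031 = 11.687, 377×0.107 = 40.339, 377×0.186 = 70.122, 377×0.216 = 81.432, 377×0.188 = 70.876, 377×0.131 = 49.387, 377×0.141 = 53.157.
χ² = (12−11.687)²/11.687 + (34−40.339)²/40.339 + (64−70.122)²/70.122 + (93−81.432)²/81.432 + (78−70.876)²/70.876 + (50−49.387)²/49.387 + (46−53.157)²/53.157
   = 0.0084 + 0.9961 + 0.5345 + 1.6433 + 0.7161 + 0.0076 + 0.9636
The largest term is for 3: 1.643.

3, 1.643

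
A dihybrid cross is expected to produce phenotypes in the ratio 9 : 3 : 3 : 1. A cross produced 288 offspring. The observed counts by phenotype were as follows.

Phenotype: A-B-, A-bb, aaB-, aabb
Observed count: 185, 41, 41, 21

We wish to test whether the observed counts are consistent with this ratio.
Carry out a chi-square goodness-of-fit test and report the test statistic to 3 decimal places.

Ratio total = 16. Expected counts: 288×9/16 = 162, 288×3/16 = 54, 288×3/16 = 54, 288×1/16 = 18.
cat         O        E   (O−E)²/E
A-B-      185      162     3.2654
A-bb       41       54     3.1296
aaB-       41       54     3.1296
aabb       21       18     0.5000
Sum = 10.025

10.025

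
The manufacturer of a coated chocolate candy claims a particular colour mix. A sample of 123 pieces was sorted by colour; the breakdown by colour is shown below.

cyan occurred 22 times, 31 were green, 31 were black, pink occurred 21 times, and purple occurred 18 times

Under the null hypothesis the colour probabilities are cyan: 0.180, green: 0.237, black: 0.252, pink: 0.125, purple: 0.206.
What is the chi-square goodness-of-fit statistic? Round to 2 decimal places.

Expected counts E_i = n·p_i: 123×0.180 = 22.14, 123×0.237 = 29.151, 123×0.252 = 30.996, 123×0.125 = 15.375, 123×0.206 = 25.338.
χ² = (22−22.14)²/22.14 + (31−29.151)²/29.151 + (31−30.996)²/30.996 + (21−15.375)²/15.375 + (18−25.338)²/25.338
   = 0.001 + 0.117 + 0.000 + 2.058 + 2.125
Sum = 4.30

4.30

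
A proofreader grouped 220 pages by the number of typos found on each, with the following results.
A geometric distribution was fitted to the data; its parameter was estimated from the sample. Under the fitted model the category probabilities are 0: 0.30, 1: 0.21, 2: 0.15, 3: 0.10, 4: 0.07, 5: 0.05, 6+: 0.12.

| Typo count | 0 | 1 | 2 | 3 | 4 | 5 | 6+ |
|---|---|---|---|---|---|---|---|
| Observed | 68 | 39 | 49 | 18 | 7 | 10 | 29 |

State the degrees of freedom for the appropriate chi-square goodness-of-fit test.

There are k = 7 categories and 1 parameter estimated from the data, so df = 7 − 1 − 1 = 5.

5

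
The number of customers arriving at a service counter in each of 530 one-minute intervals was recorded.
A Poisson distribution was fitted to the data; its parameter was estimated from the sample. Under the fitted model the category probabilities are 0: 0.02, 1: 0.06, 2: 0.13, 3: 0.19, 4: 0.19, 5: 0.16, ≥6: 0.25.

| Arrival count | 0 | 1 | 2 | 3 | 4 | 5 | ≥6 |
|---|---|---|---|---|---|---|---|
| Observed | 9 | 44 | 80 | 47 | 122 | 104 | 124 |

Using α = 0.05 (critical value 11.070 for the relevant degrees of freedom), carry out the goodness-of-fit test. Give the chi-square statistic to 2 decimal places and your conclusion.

44.74; reject

Expected counts E_i = n·p_i: 530×0.02 = 10.6, 530×0.06 = 31.8, 530×0.13 = 68.9, 530×0.19 = 100.7, 530×0.19 = 100.7, 530×0.16 = 84.8, 530×0.25 = 132.5.
0: (9 − 10.6)²/10.6 = 2.56/10.6 = 0.242
1: (44 − 31.8)²/31.8 = 148.84/31.8 = 4.681
2: (80 − 68.9)²/68.9 = 123.21/68.9 = 1.788
3: (47 − 100.7)²/100.7 = 2883.69/100.7 = 28.636
4: (122 − 100.7)²/100.7 = 453.69/100.7 = 4.505
5: (104 − 84.8)²/84.8 = 368.64/84.8 = 4.347
≥6: (124 − 132.5)²/132.5 = 72.25/132.5 = 0.545
Sum = 44.74
df = 5. Since 44.74 > 11.070, we reject H₀.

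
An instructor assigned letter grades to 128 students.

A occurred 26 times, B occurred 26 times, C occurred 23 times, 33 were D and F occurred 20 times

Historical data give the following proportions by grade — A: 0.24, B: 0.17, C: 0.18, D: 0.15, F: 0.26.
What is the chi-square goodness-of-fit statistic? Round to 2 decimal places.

Expected counts E_i = n·p_i: 128×0.24 = 30.72, 128×0.17 = 21.76, 128×0.18 = 23.04, 128×0.15 = 19.2, 128×0.26 = 33.28.
χ² = (26−30.72)²/30.72 + (26−21.76)²/21.76 + (23−23.04)²/23.04 + (33−19.2)²/19.2 + (20−33.28)²/33.28
   = 0.725 + 0.826 + 0.000 + 9.919 + 5.299
Sum = 16.77

16.77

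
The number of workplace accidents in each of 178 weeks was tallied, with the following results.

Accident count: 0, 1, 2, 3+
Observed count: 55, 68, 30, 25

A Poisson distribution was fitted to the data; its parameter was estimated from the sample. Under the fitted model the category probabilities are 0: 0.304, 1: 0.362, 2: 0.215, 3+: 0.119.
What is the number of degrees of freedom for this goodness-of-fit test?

2

There are k = 4 categories and 1 parameter estimated from the data, so df = 4 − 1 − 1 = 2.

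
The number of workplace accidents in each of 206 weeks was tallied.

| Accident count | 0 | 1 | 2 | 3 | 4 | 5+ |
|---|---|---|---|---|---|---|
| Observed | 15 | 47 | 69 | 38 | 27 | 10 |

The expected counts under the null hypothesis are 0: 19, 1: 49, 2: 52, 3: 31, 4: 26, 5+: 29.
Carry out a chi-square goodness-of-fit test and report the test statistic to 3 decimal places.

cat         O        E   (O−E)²/E
0          15       19     0.8421
1          47       49     0.0816
2          69       52     5.5577
3          38       31     1.5806
4          27       26     0.0385
5+         10       29    12.4483
Sum = 20.549

20.549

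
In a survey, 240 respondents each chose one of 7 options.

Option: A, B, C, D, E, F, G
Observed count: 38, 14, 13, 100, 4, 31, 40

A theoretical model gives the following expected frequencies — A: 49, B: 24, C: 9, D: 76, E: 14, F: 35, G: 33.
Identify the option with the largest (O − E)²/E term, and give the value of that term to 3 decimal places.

D, 7.579

χ² = (38−49)²/49 + (14−24)²/24 + (13−9)²/9 + (100−76)²/76 + (4−14)²/14 + (31−35)²/35 + (40−33)²/33
   = 2.4694 + 4.1667 + 1.7778 + 7.5789 + 7.1429 + 0.4571 + 1.4848
The largest term is for D: 7.579.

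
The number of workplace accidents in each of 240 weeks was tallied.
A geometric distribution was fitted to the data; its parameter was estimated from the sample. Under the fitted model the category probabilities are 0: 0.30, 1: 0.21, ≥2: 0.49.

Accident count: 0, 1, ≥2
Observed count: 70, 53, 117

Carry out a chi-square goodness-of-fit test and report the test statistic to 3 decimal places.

0.193

Expected counts E_i = n·p_i: 240×0.30 = 72, 240×0.21 = 50.4, 240×0.49 = 117.6.
cat         O        E   (O−E)²/E
0          70       72     0.0556
1          53     50.4     0.1341
≥2        117    117.6     0.0031
Sum = 0.193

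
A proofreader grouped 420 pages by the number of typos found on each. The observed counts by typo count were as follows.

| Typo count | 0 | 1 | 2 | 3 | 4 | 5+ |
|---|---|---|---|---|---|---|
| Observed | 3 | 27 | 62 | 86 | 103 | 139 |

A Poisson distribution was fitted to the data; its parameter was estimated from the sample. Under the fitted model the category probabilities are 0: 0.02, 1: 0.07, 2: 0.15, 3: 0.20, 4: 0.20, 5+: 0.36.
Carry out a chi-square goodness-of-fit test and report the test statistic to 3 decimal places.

9.013

Expected counts E_i = n·p_i: 420×0.02 = 8.4, 420×0.07 = 29.4, 420×0.15 = 63, 420×0.20 = 84, 420×0.20 = 84, 420×0.36 = 151.2.
cat         O        E   (O−E)²/E
0           3      8.4     3.4714
1          27     29.4     0.1959
2          62       63     0.0159
3          86       84     0.0476
4         103       84     4.2976
5+        139    151.2     0.9844
Sum = 9.013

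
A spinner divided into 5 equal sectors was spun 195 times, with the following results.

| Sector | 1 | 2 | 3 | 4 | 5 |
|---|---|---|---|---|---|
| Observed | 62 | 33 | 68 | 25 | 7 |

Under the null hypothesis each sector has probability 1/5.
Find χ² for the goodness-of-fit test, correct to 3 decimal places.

67.333

Under H₀ each category has probability 1/5, so each expected count is 195/5 = 39.
1: (62 − 39)²/39 = 529/39 = 13.5641
2: (33 − 39)²/39 = 36/39 = 0.9231
3: (68 − 39)²/39 = 841/39 = 21.5641
4: (25 − 39)²/39 = 196/39 = 5.0256
5: (7 − 39)²/39 = 1024/39 = 26.2564
Sum = 67.333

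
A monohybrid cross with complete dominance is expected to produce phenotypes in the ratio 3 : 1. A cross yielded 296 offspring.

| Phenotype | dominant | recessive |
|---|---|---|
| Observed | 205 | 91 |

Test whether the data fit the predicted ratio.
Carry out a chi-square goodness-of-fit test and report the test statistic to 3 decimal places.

Ratio total = 4. Expected counts: 296×3/4 = 222, 296×1/4 = 74.
dominant: (205 − 222)²/222 = 289/222 = 1.3018
recessive: (91 − 74)²/74 = 289/74 = 3.9054
Sum = 5.207

5.207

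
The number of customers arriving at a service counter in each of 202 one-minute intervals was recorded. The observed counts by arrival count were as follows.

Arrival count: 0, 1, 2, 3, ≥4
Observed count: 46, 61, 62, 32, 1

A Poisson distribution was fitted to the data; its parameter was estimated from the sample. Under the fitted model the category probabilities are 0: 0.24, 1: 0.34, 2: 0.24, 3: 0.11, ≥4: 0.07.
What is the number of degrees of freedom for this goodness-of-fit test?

3

There are k = 5 categories and 1 parameter estimated from the data, so df = 5 − 1 − 1 = 3.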